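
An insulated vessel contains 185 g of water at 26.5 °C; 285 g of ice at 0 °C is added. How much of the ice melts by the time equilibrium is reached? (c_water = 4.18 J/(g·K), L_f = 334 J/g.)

Cooling the water to 0 °C releases 185×4.18×26.5 = 20492 J.
Fully melting the ice requires m_ice L_f = 285×334 = 95190 J.
Since 20492 < 95190 J, not all the ice melts; equilibrium is at 0 °C.
Mass melted = 20492/334 ≈ 61.35 g.

m_melted ≈ 61.4 g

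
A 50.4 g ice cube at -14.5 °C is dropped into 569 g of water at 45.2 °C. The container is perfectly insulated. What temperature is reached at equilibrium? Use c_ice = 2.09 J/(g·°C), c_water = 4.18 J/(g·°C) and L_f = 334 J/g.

T_f ≈ 34.4 °C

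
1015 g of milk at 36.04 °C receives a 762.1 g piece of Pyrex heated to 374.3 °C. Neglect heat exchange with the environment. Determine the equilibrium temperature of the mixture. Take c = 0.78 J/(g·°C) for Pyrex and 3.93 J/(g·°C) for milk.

Heat gained plus heat lost sum to zero:
762.1·0.78·(T − 374.3) + 1015·3.93·(T − 36.04) = 0
(594.44 + 3989) T = 594.44·374.3 + 3989·36.04
T = 366260 / 4583.4 = 79.9 °C

T_f ≈ 79.9 °C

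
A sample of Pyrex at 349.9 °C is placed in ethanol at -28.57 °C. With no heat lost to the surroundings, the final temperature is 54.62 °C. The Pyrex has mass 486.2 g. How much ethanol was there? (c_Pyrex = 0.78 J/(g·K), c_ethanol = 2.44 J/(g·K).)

m ≈ 552 g

Conservation of energy gives ΣQ = 0:
486.2·0.78·(54.62 − 349.9) + m·2.44·(54.62 − (-28.57)) = 0
202.98 m = 111981
m = 111981/202.98 ≈ 551.7 g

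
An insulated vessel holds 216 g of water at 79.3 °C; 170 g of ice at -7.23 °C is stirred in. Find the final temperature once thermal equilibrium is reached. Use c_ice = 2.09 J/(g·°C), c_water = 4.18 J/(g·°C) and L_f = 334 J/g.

Heat gained plus heat lost sum to zero:
ice -7.23→0 °C: 170×2.09×7.23 = 2568.8
  latent heat to melt: 170×334 = 56780
  meltwater 0→T: 170×4.18×T = 710.6 T
  water: 902.88(T − 79.3)
1613.5 T = 71598 − 59349 = 12250
T ≈ 7.59 °C (positive, so assuming full melt was valid).

T_f ≈ 7.6 °C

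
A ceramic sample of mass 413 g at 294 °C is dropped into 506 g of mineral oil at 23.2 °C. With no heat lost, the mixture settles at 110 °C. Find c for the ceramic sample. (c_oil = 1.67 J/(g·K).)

c ≈ 0.965 J/(g·K)

Conservation of energy gives ΣQ = 0:
413×c×(110 − 294) + 506×1.67×(110 − 23.2) = 0
-75992 c = -73348
c = -73348/-75992 ≈ 0.9652 J/(g·K)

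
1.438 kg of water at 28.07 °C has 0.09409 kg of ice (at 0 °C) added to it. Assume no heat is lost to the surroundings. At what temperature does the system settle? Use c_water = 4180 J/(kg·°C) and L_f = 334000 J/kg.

T_f ≈ 21.4 °C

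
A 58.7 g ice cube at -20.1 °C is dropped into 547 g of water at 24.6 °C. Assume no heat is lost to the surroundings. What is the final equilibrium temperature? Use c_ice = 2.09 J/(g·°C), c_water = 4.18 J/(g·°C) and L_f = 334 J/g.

Setting the total heat transfer to zero:
ice -20.1→0 °C: 58.7·2.09·20.1 = 2465.9
  fusion: m_ice L_f = 58.7·334 = 19606
  meltwater 0→T: 58.7·4.18·T = 245.37 T
  water: 2286.5(T − 24.6)
2531.8 T = 56247 − 22072 = 34175
T ≈ 13.50 °C (positive, so assuming full melt was valid).

T_f ≈ 13.5 °C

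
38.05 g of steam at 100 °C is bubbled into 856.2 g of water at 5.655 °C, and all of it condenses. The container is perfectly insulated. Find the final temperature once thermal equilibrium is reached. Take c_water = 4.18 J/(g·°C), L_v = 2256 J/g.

T_f ≈ 32.6 °C

Net heat exchanged in the isolated system is zero:
latent heat released on condensation: 38.05×2256 = 85841; condensed water 100 °C→T: 159.05(T − 100); original water: 3578.9(T − 5.655)
3738 T = 85841 + 15905 + 20239 = 121984
T ≈ 32.63 °C (< 100 °C, so full condensation is consistent).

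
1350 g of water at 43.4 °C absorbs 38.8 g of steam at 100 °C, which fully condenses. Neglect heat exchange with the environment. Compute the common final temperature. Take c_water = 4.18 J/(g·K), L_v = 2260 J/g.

Conservation of energy gives ΣQ = 0:
steam→water at 100 °C releases m L_v = 38.8·2260 = 87688
  condensate cools 100→T: 38.8·4.18·(T − 100) = 162.18(T − 100)
  original water: 5643(T − 43.4)
5805.2 T = 87688 + 16218 + 244906 = 348813
T ≈ 60.09 °C — below 100 °C, confirming all the steam condensed.

T_f ≈ 60.1 °C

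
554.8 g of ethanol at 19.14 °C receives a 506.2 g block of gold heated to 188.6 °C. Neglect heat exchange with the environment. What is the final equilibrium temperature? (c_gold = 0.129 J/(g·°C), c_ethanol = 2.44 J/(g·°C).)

T_f ≈ 26.9 °C

Setting the total heat transfer to zero:
506.2*0.129*(T − 188.6) + 554.8*2.44*(T − 19.14) = 0
1419 T = 38226
T = 38226/1419 ≈ 26.94 °C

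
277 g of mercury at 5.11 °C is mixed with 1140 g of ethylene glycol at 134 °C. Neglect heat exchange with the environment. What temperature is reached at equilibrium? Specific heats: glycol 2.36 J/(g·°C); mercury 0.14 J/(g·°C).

T_f ≈ 132.2 °C

Setting the total heat transfer to zero:
1140*2.36*(T − 134) + 277*0.14*(T − 5.11) = 0
2690.4(T − 134) + 38.78(T − 5.11) = 0
2729.2 T = 360712
T = 360712/2729.2 ≈ 132.17 °C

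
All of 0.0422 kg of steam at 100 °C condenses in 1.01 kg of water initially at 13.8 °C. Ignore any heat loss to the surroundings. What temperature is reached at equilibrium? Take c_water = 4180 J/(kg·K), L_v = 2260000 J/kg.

T_f ≈ 38.9 °C

Let T be the final temperature. ΣQ_i = 0:
condense steam: −0.0422·2260000 = −95372
  condensed water 100 °C→T: 176.4(T − 100)
  water warms: 1.01·4180·(T − 13.8) = 4221.8(T − 13.8)
4398.2 T = 95372 + 17640 + 58261 = 171272
T ≈ 38.94 °C, under the boiling point, so the assumption holds.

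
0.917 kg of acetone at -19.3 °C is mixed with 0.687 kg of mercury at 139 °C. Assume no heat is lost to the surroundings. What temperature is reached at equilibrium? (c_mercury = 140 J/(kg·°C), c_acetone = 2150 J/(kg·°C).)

Setting the total heat transfer to zero:
0.687×140×(T − 139) + 0.917×2150×(T − (-19.3)) = 0
96.18(T − 139) + 1971.6(T − (-19.3)) = 0
2067.7 T = -24682
T = -24682 / 2067.7 = -11.9 °C

T_f ≈ -11.9 °C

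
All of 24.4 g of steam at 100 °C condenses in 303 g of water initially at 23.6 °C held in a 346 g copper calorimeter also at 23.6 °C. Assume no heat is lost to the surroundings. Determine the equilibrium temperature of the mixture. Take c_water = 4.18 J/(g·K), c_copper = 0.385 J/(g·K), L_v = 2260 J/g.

Energy balance with sensible and latent terms:
condense steam: −24.4×2260 = −55144; condensed water 100 °C→T: 101.99(T − 100); water warms: 303×4.18×(T − 23.6) = 1266.5(T − 23.6); cup: 133.21(T − 23.6)
1501.7 T = 55144 + 10199 + 33034 = 98377
T ≈ 65.51 °C — below 100 °C, confirming all the steam condensed.

T_f ≈ 65.5 °C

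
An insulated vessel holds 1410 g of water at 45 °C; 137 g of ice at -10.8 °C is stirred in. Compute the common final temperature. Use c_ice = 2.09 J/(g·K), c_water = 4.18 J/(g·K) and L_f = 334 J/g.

Let T be the final temperature. ΣQ_i = 0:
ice -10.8→0 °C: 137·2.09·10.8 = 3092.4
  melt ice: 137·334 = 45758
  meltwater 0→T: 137·4.18·T = 572.66 T
  water cools: 1410·4.18·(T − 45) = 5893.8(T − 45)
6466.5 T = 265221 − 48850 = 216371
T ≈ 33.46 °C. Since T > 0 °C, the all-ice-melts assumption holds.

T_f ≈ 33.5 °C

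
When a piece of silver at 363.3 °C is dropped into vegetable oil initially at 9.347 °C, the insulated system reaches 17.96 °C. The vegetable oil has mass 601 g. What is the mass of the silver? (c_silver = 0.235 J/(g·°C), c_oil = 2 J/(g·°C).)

m ≈ 128 g

|Q_silver| = |Q_oil|:
m·0.235·(363.3 − 17.96) = 601·2·(17.96 − 9.347)
81.15 m = 10353  ⇒  m ≈ 127.6 g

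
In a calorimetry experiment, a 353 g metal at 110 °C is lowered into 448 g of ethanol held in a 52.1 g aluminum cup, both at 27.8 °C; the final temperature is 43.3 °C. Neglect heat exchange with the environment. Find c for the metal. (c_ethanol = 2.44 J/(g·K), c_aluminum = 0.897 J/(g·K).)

c ≈ 0.75 J/(g·K)

Let T be the final temperature. ΣQ_i = 0:
353×c×(43.3 − 110) + 448×2.44×(43.3 − 27.8) + 52.1×0.897×(43.3 − 27.8) = 0
-23545 c = -17668
c = -17668/-23545 ≈ 0.7504 J/(g·K)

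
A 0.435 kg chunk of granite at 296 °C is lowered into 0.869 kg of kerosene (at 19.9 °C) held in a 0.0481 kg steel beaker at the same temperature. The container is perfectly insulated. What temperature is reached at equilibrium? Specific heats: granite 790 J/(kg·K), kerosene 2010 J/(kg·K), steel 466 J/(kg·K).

T_f ≈ 64.8 °C

T_f = Σ m_i c_i T_i / Σ m_i c_i:
T_f = (343.65*296 + 1746.7*19.9 + 22.41*19.9) / (343.65 + 1746.7 + 22.41)
    = 136926 / 2112.8 ≈ 64.81 °C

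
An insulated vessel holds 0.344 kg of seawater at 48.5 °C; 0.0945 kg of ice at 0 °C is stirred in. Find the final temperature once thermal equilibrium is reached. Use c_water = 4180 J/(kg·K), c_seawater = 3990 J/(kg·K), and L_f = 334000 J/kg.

T_f ≈ 19.8 °C

Setting the total heat transfer to zero:
latent heat to melt: 0.0945×334000 = 31563; warm the meltwater: 395.01 T; seawater: 1372.6(T − 48.5)
1767.6 T = 66569 − 31563 = 35006
T ≈ 19.80 °C. Since T > 0 °C, the all-ice-melts assumption holds.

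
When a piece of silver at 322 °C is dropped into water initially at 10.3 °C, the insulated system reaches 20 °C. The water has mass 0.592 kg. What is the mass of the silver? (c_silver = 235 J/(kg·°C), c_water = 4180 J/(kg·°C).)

m ≈ 0.338 kg

Net heat exchanged in the isolated system is zero:
m×235×(20 − 322) + 0.592×4180×(20 − 10.3) = 0
-70970 m = -24003
m = -24003/-70970 ≈ 0.3382 kg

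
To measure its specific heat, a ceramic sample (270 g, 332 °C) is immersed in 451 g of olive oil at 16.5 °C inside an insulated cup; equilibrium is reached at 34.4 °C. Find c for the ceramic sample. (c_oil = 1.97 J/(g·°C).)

c ≈ 0.198 J/(g·°C)

Let T be the final temperature. ΣQ_i = 0:
270×c×(34.4 − 332) + 451×1.97×(34.4 − 16.5) = 0
-80352 c = -15904
c = -15904/-80352 ≈ 0.1979 J/(g·°C)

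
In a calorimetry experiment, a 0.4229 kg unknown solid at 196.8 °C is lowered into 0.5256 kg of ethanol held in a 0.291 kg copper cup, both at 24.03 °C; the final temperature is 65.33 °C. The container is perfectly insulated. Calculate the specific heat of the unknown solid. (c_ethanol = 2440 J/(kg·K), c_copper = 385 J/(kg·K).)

Heat gained plus heat lost sum to zero:
0.4229×c×(65.33 − 196.8) + 0.5256×2440×(65.33 − 24.03) + 0.291×385×(65.33 − 24.03) = 0
-55.6 c = -57593
c = -57593/-55.6 ≈ 1036 J/(kg·K)

c ≈ 1040 J/(kg·K)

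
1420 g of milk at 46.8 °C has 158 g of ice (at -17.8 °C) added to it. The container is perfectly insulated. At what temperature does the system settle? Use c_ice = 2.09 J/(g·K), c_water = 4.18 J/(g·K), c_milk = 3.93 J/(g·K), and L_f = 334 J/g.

Energy balance with sensible and latent terms:
warm ice to 0 °C: 158×2.09×(0 − (-17.8)) = 5877.9; latent heat to melt: 158×334 = 52772; warm the meltwater: 660.44 T; milk cools: 1420×3.93×(T − 46.8) = 5580.6(T − 46.8)
6241 T = 261172 − 58650 = 202522
T ≈ 32.45 °C. Since T > 0 °C, the all-ice-melts assumption holds.

T_f ≈ 32.5 °C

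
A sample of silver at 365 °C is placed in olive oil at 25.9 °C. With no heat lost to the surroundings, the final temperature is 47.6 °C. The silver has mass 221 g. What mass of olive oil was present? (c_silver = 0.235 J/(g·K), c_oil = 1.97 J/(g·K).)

m ≈ 386 g

Heat lost by the silver = heat gained by the oil:
221·0.235·(365 − 47.6) = m·1.97·(47.6 − 25.9)
42.75 m = 16484  ⇒  m ≈ 385.6 g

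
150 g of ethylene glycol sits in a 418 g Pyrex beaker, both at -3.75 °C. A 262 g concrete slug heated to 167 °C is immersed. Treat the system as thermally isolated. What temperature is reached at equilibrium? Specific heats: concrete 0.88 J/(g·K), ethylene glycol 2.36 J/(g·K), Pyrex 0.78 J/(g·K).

Setting the total heat transfer to zero:
262×0.88×(T − 167) + 150×2.36×(T − (-3.75)) + 418×0.78×(T − (-3.75)) = 0
(230.56 + 354 + 326.04) T = 230.56×167 + 354×(-3.75) + 326.04×(-3.75)
T = 35953/910.6 ≈ 39.48 °C

T_f ≈ 39.5 °C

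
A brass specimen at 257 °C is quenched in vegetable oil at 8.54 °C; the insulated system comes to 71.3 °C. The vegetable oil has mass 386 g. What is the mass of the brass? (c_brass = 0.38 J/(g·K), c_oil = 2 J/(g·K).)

m ≈ 687 g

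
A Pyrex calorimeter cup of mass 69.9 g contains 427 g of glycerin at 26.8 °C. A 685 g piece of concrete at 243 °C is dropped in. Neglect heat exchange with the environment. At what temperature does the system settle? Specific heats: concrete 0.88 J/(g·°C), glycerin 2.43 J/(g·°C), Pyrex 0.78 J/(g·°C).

T_f ≈ 103.7 °C

T_f = Σ m_i c_i T_i / Σ m_i c_i:
T_f = (602.8·243 + 1037.6·26.8 + 54.52·26.8) / (602.8 + 1037.6 + 54.52)
    = 175750 / 1694.9 ≈ 103.69 °C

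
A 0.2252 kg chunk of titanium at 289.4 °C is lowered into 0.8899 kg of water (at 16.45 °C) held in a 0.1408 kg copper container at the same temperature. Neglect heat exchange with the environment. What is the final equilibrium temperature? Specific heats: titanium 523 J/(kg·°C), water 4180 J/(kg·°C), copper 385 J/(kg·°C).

T_f ≈ 24.7 °C

T_f = Σ m_i c_i T_i / Σ m_i c_i:
T_f = (117.78*289.4 + 3719.8*16.45 + 54.21*16.45) / (117.78 + 3719.8 + 54.21)
    = 96168 / 3891.8 ≈ 24.71 °C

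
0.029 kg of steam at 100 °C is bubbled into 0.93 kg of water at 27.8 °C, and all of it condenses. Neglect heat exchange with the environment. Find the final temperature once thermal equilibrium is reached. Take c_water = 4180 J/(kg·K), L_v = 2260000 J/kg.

T_f ≈ 46.3 °C

Conservation of energy gives ΣQ = 0:
condense steam: −0.029·2260000 = −65540; condensate cools 100→T: 0.029·4180·(T − 100) = 121.22(T − 100); water warms: 0.93·4180·(T − 27.8) = 3887.4(T − 27.8)
4008.6 T = 65540 + 12122 + 108070 = 185732
T ≈ 46.33 °C — below 100 °C, confirming all the steam condensed.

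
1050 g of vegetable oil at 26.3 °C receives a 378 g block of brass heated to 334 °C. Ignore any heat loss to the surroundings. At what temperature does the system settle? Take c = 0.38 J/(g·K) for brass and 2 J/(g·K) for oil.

Let T be the final temperature. ΣQ_i = 0:
378·0.38·(T − 334) + 1050·2·(T − 26.3) = 0
(143.64 + 2100) T = 143.64·334 + 2100·26.3
T = 103206/2243.6 ≈ 46.00 °C

T_f ≈ 46.0 °C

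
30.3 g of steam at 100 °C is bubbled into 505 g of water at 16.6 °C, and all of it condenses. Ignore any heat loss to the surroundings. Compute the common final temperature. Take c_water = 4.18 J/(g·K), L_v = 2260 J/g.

T_f ≈ 51.9 °C

Setting the total heat transfer to zero:
latent heat released on condensation: 30.3·2260 = 68478; condensed water 100 °C→T: 126.65(T − 100); original water: 2110.9(T − 16.6)
2237.6 T = 68478 + 12665 + 35041 = 116184
T ≈ 51.92 °C, under the boiling point, so the assumption holds.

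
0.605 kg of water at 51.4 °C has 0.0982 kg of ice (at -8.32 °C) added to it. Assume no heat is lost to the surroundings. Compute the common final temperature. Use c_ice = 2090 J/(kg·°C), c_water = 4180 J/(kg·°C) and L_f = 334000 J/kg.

Conservation of energy gives ΣQ = 0:
ice -8.32→0 °C: 0.0982·2090·8.32 = 1707.6; melt ice: 0.0982·334000 = 32799; meltwater 0→T: 0.0982·4180·T = 410.48 T; water cools: 0.605·4180·(T − 51.4) = 2528.9(T − 51.4)
2939.4 T = 129985 − 34506 = 95479
T ≈ 32.48 °C (positive, so assuming full melt was valid).

T_f ≈ 32.5 °C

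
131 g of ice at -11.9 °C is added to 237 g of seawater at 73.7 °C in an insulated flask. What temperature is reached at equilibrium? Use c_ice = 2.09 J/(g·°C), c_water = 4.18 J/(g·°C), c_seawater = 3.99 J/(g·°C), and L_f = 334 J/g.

T_f ≈ 15.2 °C

Energy conservation, ΣQ = 0:
ice -11.9→0 °C: 131×2.09×11.9 = 3258.1; fusion: m_ice L_f = 131×334 = 43754; meltwater 0→T: 131×4.18×T = 547.58 T; seawater cools: 237×3.99×(T − 73.7) = 945.63(T − 73.7)
1493.2 T = 69693 − 47012 = 22681
T ≈ 15.19 °C. Since T > 0 °C, the all-ice-melts assumption holds.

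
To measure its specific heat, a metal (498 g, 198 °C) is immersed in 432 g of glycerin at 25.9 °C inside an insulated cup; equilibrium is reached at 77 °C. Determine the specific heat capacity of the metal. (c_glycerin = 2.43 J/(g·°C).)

Net heat exchanged in the isolated system is zero:
498×c×(77 − 198) + 432×2.43×(77 − 25.9) = 0
-60258 c = -53643
c = -53643/-60258 ≈ 0.8902 J/(g·°C)

c ≈ 0.89 J/(g·°C)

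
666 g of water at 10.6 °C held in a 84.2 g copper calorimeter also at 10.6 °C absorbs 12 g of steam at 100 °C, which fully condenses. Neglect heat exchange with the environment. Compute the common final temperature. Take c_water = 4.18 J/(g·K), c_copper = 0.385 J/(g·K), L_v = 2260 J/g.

Taking heat into each body as positive, Σ m c ΔT = 0:
condense steam: −12×2260 = −27120
  condensate cools 100→T: 12×4.18×(T − 100) = 50.16(T − 100)
  original water: 2783.9(T − 10.6)
  cup: 32.42(T − 10.6)
2866.5 T = 27120 + 5016 + 29853 = 61989
T ≈ 21.63 °C, under the boiling point, so the assumption holds.

T_f ≈ 21.6 °C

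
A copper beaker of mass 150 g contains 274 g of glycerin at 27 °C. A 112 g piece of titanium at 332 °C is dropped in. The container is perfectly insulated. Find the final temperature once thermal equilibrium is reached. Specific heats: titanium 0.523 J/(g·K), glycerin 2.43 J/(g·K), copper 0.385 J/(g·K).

T_f ≈ 49.8 °C

Heat gained plus heat lost sum to zero:
112·0.523·(T − 332) + 274·2.43·(T − 27) + 150·0.385·(T − 27) = 0
58.58(T − 332) + 665.82(T − 27) + 57.75(T − 27) = 0
(58.58 + 665.82 + 57.75) T = 58.58·332 + 665.82·27 + 57.75·27
T ≈ 49.84 °C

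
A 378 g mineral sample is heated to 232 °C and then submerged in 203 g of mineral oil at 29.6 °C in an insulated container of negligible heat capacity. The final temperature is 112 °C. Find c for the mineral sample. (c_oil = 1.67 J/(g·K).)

c ≈ 0.616 J/(g·K)

Setting the total heat transfer to zero:
378×c×(112 − 232) + 203×1.67×(112 − 29.6) = 0
-45360 c = -27934
c = -27934/-45360 ≈ 0.6158 J/(g·K)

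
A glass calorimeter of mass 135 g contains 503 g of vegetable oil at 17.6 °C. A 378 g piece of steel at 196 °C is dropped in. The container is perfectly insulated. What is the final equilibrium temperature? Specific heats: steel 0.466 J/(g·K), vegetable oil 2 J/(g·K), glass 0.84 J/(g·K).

Heat gained plus heat lost sum to zero:
378·0.466·(T − 196) + 503·2·(T − 17.6) + 135·0.84·(T − 17.6) = 0
176.15(T − 196) + 1006(T − 17.6) + 113.4(T − 17.6) = 0
1295.5 T = 54226
T = 54226 / 1295.5 = 41.9 °C

T_f ≈ 41.9 °C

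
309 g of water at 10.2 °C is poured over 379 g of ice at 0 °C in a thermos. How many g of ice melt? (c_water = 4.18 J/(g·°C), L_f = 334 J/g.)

m_melted ≈ 39.4 g

Cooling the water to 0 °C releases 309×4.18×10.2 = 13175 J.
Melting all 379 g of ice would need 379×334 = 126586 J.
That's not enough to melt it all — equilibrium is at 0 °C with ice remaining.
m_melt = 13175 / L_f = 39.44 g.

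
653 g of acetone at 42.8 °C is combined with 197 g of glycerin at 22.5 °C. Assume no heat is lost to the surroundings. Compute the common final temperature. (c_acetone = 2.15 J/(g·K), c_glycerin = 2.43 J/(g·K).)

Energy conservation, ΣQ = 0:
653·2.15·(T − 42.8) + 197·2.43·(T − 22.5) = 0
(1404 + 478.71) T = 1404·42.8 + 478.71·22.5
T = 70860 / 1882.7 = 37.6 °C

T_f ≈ 37.6 °C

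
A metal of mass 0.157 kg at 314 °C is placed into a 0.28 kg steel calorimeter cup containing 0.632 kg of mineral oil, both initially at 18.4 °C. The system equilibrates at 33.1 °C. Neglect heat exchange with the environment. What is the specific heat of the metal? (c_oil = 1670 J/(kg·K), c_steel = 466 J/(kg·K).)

c ≈ 395 J/(kg·K)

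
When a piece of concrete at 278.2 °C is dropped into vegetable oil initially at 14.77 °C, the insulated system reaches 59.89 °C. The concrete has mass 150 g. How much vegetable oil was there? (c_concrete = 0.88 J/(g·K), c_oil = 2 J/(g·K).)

Heat lost by the concrete = heat gained by the oil:
150·0.88·(278.2 − 59.89) = m·2·(59.89 − 14.77)
90.24 m = 28817  ⇒  m ≈ 319.3 g

m ≈ 319 g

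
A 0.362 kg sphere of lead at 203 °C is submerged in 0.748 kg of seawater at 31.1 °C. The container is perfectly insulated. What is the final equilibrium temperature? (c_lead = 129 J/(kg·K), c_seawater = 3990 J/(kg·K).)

Taking heat into each body as positive, Σ m c ΔT = 0:
0.362×129×(T − 203) + 0.748×3990×(T − 31.1) = 0
46.7(T − 203) + 2984.5(T − 31.1) = 0
(46.7 + 2984.5) T = 46.7×203 + 2984.5×31.1
T = 102298/3031.2 ≈ 33.75 °C

T_f ≈ 33.7 °C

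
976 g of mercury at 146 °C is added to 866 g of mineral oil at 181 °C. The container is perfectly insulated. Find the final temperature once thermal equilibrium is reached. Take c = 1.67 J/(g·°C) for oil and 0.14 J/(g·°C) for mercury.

T_f ≈ 178.0 °C

Heat lost by the oil equals heat gained by the mercury:
866*1.67*(181 − T) = 976*0.14*(T − 146)
1446.2(181 − T) = 136.64(T − 146)
1582.9 T = 281715  ⇒  T ≈ 177.98 °C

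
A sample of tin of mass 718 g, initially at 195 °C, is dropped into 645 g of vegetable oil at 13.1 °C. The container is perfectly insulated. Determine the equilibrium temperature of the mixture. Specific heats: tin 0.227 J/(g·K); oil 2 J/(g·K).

Heat lost by the tin equals heat gained by the oil:
718*0.227*(195 − T) = 645*2*(T − 13.1)
162.99(195 − T) = 1290(T − 13.1)
1453 T = 48681  ⇒  T ≈ 33.50 °C

T_f ≈ 33.5 °C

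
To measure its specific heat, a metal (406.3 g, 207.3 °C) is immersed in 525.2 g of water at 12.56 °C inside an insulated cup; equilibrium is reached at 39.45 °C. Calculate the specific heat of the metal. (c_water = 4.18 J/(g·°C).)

c ≈ 0.866 J/(g·°C)

Conservation of energy gives ΣQ = 0:
406.3×c×(39.45 − 207.3) + 525.2×4.18×(39.45 − 12.56) = 0
-68197 c = -59033
c = -59033/-68197 ≈ 0.8656 J/(g·°C)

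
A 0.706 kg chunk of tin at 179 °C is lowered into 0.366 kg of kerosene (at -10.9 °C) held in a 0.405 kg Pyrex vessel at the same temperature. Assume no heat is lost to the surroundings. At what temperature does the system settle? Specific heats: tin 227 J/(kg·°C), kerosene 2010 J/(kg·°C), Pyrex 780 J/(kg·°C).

T_f ≈ 14.2 °C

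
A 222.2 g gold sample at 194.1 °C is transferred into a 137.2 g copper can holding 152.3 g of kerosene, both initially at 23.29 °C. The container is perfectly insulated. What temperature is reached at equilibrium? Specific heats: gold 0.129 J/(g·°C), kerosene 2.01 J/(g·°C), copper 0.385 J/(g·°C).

T_f ≈ 35.9 °C

Taking heat into each body as positive, Σ m c ΔT = 0:
222.2*0.129*(T − 194.1) + 152.3*2.01*(T − 23.29) + 137.2*0.385*(T − 23.29) = 0
28.66(T − 194.1) + 306.12(T − 23.29) + 52.82(T − 23.29) = 0
(28.66 + 306.12 + 52.82) T = 28.66*194.1 + 306.12*23.29 + 52.82*23.29
T = 13923/387.61 ≈ 35.92 °C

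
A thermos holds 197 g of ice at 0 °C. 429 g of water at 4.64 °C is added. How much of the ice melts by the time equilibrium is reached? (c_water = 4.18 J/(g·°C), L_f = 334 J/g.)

m_melted ≈ 24.9 g

Heat available from the water dropping to 0 °C: 429×4.18×4.64 = 8320.5 J.
Fully melting the ice requires m_ice L_f = 197×334 = 65798 J.
That's not enough to melt it all — equilibrium is at 0 °C with ice remaining.
m_melt = 8320.5 / L_f = 24.91 g.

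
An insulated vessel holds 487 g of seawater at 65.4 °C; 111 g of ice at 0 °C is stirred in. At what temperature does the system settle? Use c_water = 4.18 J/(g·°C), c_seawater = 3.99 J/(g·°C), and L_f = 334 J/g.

T_f ≈ 37.4 °C

Net heat exchanged in the isolated system is zero:
melt ice: 111·334 = 37074; meltwater 0→T: 111·4.18·T = 463.98 T; seawater cools: 487·3.99·(T − 65.4) = 1943.1(T − 65.4)
2407.1 T = 127081 − 37074 = 90007
T ≈ 37.39 °C (positive, so assuming full melt was valid).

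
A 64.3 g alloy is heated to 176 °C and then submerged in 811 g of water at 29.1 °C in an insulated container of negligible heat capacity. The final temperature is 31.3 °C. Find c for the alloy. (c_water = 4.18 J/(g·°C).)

c ≈ 0.802 J/(g·°C)

m_s c (T_s − T_f) = m_water c_water (T_f − T_0):
64.3×c×(176 − 31.3) = 811×4.18×(31.3 − 29.1)
9304.2 c = 7458  ⇒  c ≈ 0.8016 J/(g·°C)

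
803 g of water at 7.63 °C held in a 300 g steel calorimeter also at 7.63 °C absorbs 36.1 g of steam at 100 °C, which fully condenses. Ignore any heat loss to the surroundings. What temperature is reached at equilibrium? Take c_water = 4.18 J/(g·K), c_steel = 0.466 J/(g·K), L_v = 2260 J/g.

T_f ≈ 33.8 °C

Taking heat into each body as positive, Σ m c ΔT = 0:
steam→water at 100 °C releases m L_v = 36.1×2260 = 81586
  condensate cools 100→T: 36.1×4.18×(T − 100) = 150.9(T − 100)
  water warms: 803×4.18×(T − 7.63) = 3356.5(T − 7.63)
  steel cup: 300×0.466×(T − 7.63) = 139.8(T − 7.63)
3647.2 T = 81586 + 15090 + 26677 = 123353
T ≈ 33.82 °C (< 100 °C, so full condensation is consistent).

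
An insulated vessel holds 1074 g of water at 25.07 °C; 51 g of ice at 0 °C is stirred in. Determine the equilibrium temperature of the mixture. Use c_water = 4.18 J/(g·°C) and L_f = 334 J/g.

T_f ≈ 20.3 °C

Heat gained plus heat lost sum to zero:
latent heat to melt: 51·334 = 17034
  warm the meltwater: 213.18 T
  water: 4489.3(T − 25.07)
4702.5 T = 112547 − 17034 = 95513
T ≈ 20.31 °C. Since T > 0 °C, the all-ice-melts assumption holds.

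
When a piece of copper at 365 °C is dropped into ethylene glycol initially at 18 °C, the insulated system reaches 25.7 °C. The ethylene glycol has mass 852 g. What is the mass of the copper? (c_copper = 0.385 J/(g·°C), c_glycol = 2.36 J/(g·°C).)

Heat lost by the copper = heat gained by the glycol:
m×0.385×(365 − 25.7) = 852×2.36×(25.7 − 18)
130.63 m = 15483  ⇒  m ≈ 118.5 g

m ≈ 119 g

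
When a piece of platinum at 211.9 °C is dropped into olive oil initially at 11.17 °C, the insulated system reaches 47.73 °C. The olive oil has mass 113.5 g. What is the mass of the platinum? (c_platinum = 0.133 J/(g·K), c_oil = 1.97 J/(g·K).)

m ≈ 374 g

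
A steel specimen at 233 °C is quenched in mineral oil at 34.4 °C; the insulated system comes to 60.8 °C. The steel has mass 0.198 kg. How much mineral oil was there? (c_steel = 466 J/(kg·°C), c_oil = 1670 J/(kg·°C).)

m ≈ 0.36 kg

Heat lost by the steel = heat gained by the oil:
0.198×466×(233 − 60.8) = m×1670×(60.8 − 34.4)
44088 m = 15889  ⇒  m ≈ 0.3604 kg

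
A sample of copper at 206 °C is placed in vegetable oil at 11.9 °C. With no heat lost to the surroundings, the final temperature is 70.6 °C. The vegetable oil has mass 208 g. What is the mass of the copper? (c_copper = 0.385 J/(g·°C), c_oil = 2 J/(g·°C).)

m ≈ 468 g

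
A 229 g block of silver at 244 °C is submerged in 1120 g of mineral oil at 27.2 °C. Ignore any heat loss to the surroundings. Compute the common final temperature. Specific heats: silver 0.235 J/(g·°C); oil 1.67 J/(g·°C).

T_f ≈ 33.3 °C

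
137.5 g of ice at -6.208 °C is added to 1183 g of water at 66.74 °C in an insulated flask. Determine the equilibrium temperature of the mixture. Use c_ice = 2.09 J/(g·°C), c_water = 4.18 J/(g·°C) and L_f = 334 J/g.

Taking heat into each body as positive, Σ m c ΔT = 0:
warm ice to 0 °C: 137.5×2.09×(0 − (-6.208)) = 1784; latent heat to melt: 137.5×334 = 45925; meltwater 0→T: 137.5×4.18×T = 574.75 T; water cools: 1183×4.18×(T − 66.74) = 4944.9(T − 66.74)
5519.7 T = 330025 − 47709 = 282316
T ≈ 51.15 °C — above 0 °C, consistent with complete melting.

T_f ≈ 51.1 °C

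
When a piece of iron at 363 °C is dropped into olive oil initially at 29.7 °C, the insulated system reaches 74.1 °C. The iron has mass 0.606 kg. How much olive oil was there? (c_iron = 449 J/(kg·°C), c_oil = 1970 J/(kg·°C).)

Let T be the final temperature. ΣQ_i = 0:
0.606×449×(74.1 − 363) + m×1970×(74.1 − 29.7) = 0
87468 m = 78608
m = 78608/87468 ≈ 0.8987 kg

m ≈ 0.899 kg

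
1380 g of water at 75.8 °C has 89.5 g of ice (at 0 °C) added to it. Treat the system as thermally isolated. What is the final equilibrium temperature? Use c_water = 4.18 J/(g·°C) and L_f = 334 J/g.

T_f ≈ 66.3 °C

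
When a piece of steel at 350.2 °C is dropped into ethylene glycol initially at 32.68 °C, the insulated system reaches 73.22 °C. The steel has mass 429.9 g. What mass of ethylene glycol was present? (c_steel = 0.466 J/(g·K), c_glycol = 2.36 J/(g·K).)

m ≈ 580 g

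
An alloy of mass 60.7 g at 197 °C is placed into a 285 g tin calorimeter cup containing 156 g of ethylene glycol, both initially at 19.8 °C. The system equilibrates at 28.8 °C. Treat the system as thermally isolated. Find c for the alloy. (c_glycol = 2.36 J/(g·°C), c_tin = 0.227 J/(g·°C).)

Let T be the final temperature. ΣQ_i = 0:
60.7·c·(28.8 − 197) + 156·2.36·(28.8 − 19.8) + 285·0.227·(28.8 − 19.8) = 0
-10210 c = -3895.7
c = -3895.7/-10210 ≈ 0.3816 J/(g·°C)

c ≈ 0.382 J/(g·°C)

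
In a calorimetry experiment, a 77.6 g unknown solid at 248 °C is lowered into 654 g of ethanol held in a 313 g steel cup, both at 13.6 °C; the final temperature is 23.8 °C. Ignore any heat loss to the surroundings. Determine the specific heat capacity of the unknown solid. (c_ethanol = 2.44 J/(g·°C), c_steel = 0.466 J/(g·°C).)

c ≈ 1.02 J/(g·°C)

Let T be the final temperature. ΣQ_i = 0:
77.6·c·(23.8 − 248) + 654·2.44·(23.8 − 13.6) + 313·0.466·(23.8 − 13.6) = 0
-17398 c = -17765
c = -17765/-17398 ≈ 1.021 J/(g·°C)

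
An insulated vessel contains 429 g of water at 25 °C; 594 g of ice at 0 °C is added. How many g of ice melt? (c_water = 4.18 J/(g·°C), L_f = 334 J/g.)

m_melted ≈ 134 g

Cooling the water to 0 °C releases 429×4.18×25 = 44830 J.
Fully melting the ice requires m_ice L_f = 594×334 = 198396 J.
Since 44830 < 198396 J, not all the ice melts; equilibrium is at 0 °C.
m_melt = 44830 / L_f = 134.2 g.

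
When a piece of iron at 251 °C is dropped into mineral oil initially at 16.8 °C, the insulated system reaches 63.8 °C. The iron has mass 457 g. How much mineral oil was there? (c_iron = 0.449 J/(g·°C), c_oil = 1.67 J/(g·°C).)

m ≈ 489 g

|Q_iron| = |Q_oil|:
457×0.449×(251 − 63.8) = m×1.67×(63.8 − 16.8)
78.49 m = 38412  ⇒  m ≈ 489.4 g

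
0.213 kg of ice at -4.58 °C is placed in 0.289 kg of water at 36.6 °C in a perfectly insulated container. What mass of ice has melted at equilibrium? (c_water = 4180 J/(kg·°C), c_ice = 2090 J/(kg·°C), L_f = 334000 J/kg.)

m_melted ≈ 0.126 kg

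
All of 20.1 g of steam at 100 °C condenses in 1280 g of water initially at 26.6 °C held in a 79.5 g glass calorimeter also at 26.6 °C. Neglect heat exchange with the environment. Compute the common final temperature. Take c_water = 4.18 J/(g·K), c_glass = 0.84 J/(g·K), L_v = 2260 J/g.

T_f ≈ 36.0 °C

Heat gained plus heat lost sum to zero:
condense steam: −20.1×2260 = −45426
  condensate cools 100→T: 20.1×4.18×(T − 100) = 84.02(T − 100)
  original water: 5350.4(T − 26.6)
  glass cup: 79.5×0.84×(T − 26.6) = 66.78(T − 26.6)
5501.2 T = 45426 + 8401.8 + 144097 = 197925
T ≈ 35.98 °C — below 100 °C, confirming all the steam condensed.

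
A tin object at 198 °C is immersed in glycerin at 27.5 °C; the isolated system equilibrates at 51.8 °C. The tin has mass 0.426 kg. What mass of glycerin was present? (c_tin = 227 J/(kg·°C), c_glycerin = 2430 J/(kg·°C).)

Taking heat into each body as positive, Σ m c ΔT = 0:
0.426·227·(51.8 − 198) + m·2430·(51.8 − 27.5) = 0
59049 m = 14138
m = 14138/59049 ≈ 0.2394 kg

m ≈ 0.239 kg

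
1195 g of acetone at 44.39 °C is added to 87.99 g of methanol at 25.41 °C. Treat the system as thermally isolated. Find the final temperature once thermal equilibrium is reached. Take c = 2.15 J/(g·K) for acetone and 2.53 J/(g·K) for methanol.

T_f ≈ 42.9 °C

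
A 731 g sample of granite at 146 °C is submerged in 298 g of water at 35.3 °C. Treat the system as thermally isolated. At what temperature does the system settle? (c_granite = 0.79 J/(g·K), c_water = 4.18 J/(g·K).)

T_f ≈ 70.4 °C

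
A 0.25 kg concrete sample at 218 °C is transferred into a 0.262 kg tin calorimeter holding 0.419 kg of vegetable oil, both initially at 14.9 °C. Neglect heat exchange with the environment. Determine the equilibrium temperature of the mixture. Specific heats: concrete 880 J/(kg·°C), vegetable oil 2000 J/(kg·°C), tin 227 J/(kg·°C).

T_f ≈ 54.9 °C

Let T be the final temperature. ΣQ_i = 0:
0.25·880·(T − 218) + 0.419·2000·(T − 14.9) + 0.262·227·(T − 14.9) = 0
220(T − 218) + 838(T − 14.9) + 59.47(T − 14.9) = 0
1117.5 T = 61332
T = 61332 / 1117.5 = 54.9 °C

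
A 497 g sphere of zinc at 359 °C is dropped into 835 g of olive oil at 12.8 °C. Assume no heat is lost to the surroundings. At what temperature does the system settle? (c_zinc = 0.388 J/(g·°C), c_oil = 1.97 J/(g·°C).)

T_f ≈ 49.1 °C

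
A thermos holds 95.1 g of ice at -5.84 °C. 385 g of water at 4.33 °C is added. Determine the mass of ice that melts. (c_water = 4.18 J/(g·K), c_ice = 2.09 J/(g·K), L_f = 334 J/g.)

m_melted ≈ 17.4 g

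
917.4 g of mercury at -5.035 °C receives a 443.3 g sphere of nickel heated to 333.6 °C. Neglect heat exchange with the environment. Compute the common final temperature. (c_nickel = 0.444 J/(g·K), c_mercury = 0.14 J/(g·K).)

T_f ≈ 199.9 °C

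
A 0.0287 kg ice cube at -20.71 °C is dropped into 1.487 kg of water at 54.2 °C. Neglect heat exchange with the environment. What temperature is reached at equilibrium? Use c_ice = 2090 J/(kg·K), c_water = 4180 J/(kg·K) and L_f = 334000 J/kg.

Sum of m c ΔT and latent-heat terms is zero:
warm ice to 0 °C: 0.0287·2090·(0 − (-20.71)) = 1242.2; fusion: m_ice L_f = 0.0287·334000 = 9585.8; meltwater 0→T: 0.0287·4180·T = 119.97 T; water: 6215.7(T − 54.2)
6335.6 T = 336889 − 10828 = 326061
T ≈ 51.46 °C. Since T > 0 °C, the all-ice-melts assumption holds.

T_f ≈ 51.5 °C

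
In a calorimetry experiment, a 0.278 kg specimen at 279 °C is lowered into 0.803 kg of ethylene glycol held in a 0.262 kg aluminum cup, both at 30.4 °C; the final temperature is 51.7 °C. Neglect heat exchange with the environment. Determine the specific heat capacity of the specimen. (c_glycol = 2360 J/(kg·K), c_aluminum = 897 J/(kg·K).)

Let T be the final temperature. ΣQ_i = 0:
0.278·c·(51.7 − 279) + 0.803·2360·(51.7 − 30.4) + 0.262·897·(51.7 − 30.4) = 0
-63.19 c = -45371
c = -45371/-63.19 ≈ 718 J/(kg·K)

c ≈ 718 J/(kg·K)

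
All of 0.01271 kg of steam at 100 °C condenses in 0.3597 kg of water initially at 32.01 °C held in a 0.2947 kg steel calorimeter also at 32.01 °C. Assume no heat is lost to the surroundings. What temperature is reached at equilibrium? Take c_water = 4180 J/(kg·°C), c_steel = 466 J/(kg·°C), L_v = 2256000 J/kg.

Heat gained plus heat lost sum to zero:
condense steam: −0.01271·2256000 = −28674; condensate cools 100→T: 0.01271·4180·(T − 100) = 53.13(T − 100); water warms: 0.3597·4180·(T − 32.01) = 1503.5(T − 32.01); steel cup: 0.2947·466·(T − 32.01) = 137.33(T − 32.01)
1694 T = 28674 + 5312.8 + 52524 = 86511
T ≈ 51.07 °C — below 100 °C, confirming all the steam condensed.

T_f ≈ 51.1 °C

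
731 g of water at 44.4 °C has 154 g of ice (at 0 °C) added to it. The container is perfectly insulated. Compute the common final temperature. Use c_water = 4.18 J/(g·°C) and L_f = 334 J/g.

Heat gained plus heat lost sum to zero:
latent heat to melt: 154×334 = 51436; meltwater 0→T: 154×4.18×T = 643.72 T; water cools: 731×4.18×(T − 44.4) = 3055.6(T − 44.4)
3699.3 T = 135668 − 51436 = 84232
T ≈ 22.77 °C. Since T > 0 °C, the all-ice-melts assumption holds.

T_f ≈ 22.8 °C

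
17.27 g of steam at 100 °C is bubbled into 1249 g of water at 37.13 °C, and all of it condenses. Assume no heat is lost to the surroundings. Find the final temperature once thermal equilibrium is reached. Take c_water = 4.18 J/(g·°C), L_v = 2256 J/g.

T_f ≈ 45.3 °C

Let T be the final temperature. ΣQ_i = 0:
latent heat released on condensation: 17.27×2256 = 38961
  condensed water 100 °C→T: 72.19(T − 100)
  original water: 5220.8(T − 37.13)
5293 T = 38961 + 7218.9 + 193849 = 240029
T ≈ 45.35 °C (< 100 °C, so full condensation is consistent).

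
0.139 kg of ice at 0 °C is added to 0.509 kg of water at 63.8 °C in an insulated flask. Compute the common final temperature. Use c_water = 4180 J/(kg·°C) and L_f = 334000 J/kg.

Taking heat into each body as positive, Σ m c ΔT = 0:
melt ice: 0.139·334000 = 46426
  warm the meltwater: 581.02 T
  water cools: 0.509·4180·(T − 63.8) = 2127.6(T − 63.8)
2708.6 T = 135742 − 46426 = 89316
T ≈ 32.97 °C (positive, so assuming full melt was valid).

T_f ≈ 33.0 °C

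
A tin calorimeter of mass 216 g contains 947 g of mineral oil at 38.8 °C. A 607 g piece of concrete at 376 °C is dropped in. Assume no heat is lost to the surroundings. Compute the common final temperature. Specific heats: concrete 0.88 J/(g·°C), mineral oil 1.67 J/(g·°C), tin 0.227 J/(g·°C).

Setting the total heat transfer to zero:
607×0.88×(T − 376) + 947×1.67×(T − 38.8) + 216×0.227×(T − 38.8) = 0
534.16(T − 376) + 1581.5(T − 38.8) + 49.03(T − 38.8) = 0
2164.7 T = 264108
T = 264108 / 2164.7 = 122 °C

T_f ≈ 122.0 °C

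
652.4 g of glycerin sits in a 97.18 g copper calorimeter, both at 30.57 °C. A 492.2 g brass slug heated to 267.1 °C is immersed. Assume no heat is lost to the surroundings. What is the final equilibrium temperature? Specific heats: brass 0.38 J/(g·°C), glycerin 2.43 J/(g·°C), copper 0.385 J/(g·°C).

T_f ≈ 55.0 °C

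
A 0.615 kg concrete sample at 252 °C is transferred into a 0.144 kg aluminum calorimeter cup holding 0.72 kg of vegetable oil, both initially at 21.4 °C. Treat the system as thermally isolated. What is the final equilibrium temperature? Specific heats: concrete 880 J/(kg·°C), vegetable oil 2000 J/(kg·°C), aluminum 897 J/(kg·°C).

With ΣQ=0 the equilibrium temperature is the m·c-weighted mean:
T_f = (541.2·252 + 1440·21.4 + 129.17·21.4) / (541.2 + 1440 + 129.17)
    = 169963 / 2110.4 ≈ 80.54 °C

T_f ≈ 80.5 °C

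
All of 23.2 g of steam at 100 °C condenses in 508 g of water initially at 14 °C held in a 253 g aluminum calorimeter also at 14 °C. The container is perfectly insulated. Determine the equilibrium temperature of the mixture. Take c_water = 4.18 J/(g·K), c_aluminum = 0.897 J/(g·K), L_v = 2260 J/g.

T_f ≈ 38.8 °C

Sum of m c ΔT and latent-heat terms is zero:
latent heat released on condensation: 23.2·2260 = 52432; condensate cools 100→T: 23.2·4.18·(T − 100) = 96.98(T − 100); water warms: 508·4.18·(T − 14) = 2123.4(T − 14); aluminum cup: 253·0.897·(T − 14) = 226.94(T − 14)
2447.4 T = 52432 + 9697.6 + 32905 = 95035
T ≈ 38.83 °C — below 100 °C, confirming all the steam condensed.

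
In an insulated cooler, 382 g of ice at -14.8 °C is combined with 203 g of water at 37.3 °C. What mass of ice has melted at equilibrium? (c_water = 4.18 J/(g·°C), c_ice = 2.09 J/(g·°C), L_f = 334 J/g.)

Heat available from the water dropping to 0 °C: 203×4.18×37.3 = 31651 J.
Of that, 382×2.09×14.8 = 11816 J goes to bring the ice to 0 °C, leaving 19835 J.
To melt every bit of ice: 382×334 = 127588 J.
That's not enough to melt it all — equilibrium is at 0 °C with ice remaining.
m_melt = 19835 / L_f = 59.38 g.

m_melted ≈ 59.4 g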